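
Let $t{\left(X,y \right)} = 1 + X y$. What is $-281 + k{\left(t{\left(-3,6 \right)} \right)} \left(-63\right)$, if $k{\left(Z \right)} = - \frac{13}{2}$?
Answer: $\frac{257}{2} \approx 128.5$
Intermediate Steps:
$k{\left(Z \right)} = - \frac{13}{2}$ ($k{\left(Z \right)} = \left(-13\right) \frac{1}{2} = - \frac{13}{2}$)
$-281 + k{\left(t{\left(-3,6 \right)} \right)} \left(-63\right) = -281 - - \frac{819}{2} = -281 + \frac{819}{2} = \frac{257}{2}$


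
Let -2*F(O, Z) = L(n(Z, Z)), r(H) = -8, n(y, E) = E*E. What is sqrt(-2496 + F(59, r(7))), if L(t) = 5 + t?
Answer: I*sqrt(10122)/2 ≈ 50.304*I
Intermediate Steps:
n(y, E) = E**2
F(O, Z) = -5/2 - Z**2/2 (F(O, Z) = -(5 + Z**2)/2 = -5/2 - Z**2/2)
sqrt(-2496 + F(59, r(7))) = sqrt(-2496 + (-5/2 - 1/2*(-8)**2)) = sqrt(-2496 + (-5/2 - 1/2*64)) = sqrt(-2496 + (-5/2 - 32)) = sqrt(-2496 - 69/2) = sqrt(-5061/2) = I*sqrt(10122)/2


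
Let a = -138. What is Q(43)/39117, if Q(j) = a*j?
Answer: -1978/13039 ≈ -0.15170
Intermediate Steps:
Q(j) = -138*j
Q(43)/39117 = -138*43/39117 = -5934*1/39117 = -1978/13039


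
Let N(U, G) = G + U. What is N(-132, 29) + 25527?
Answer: 25424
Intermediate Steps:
N(-132, 29) + 25527 = (29 - 132) + 25527 = -103 + 25527 = 25424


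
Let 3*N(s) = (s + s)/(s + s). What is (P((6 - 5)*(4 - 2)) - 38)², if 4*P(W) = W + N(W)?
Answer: 201601/144 ≈ 1400.0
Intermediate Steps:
N(s) = ⅓ (N(s) = ((s + s)/(s + s))/3 = ((2*s)/((2*s)))/3 = ((2*s)*(1/(2*s)))/3 = (⅓)*1 = ⅓)
P(W) = 1/12 + W/4 (P(W) = (W + ⅓)/4 = (⅓ + W)/4 = 1/12 + W/4)
(P((6 - 5)*(4 - 2)) - 38)² = ((1/12 + ((6 - 5)*(4 - 2))/4) - 38)² = ((1/12 + (1*2)/4) - 38)² = ((1/12 + (¼)*2) - 38)² = ((1/12 + ½) - 38)² = (7/12 - 38)² = (-449/12)² = 201601/144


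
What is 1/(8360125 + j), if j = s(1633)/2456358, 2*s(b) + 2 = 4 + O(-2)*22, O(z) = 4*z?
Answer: 28234/236039769249 ≈ 1.1962e-7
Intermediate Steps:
s(b) = -87 (s(b) = -1 + (4 + (4*(-2))*22)/2 = -1 + (4 - 8*22)/2 = -1 + (4 - 176)/2 = -1 + (½)*(-172) = -1 - 86 = -87)
j = -1/28234 (j = -87/2456358 = -87*1/2456358 = -1/28234 ≈ -3.5418e-5)
1/(8360125 + j) = 1/(8360125 - 1/28234) = 1/(236039769249/28234) = 28234/236039769249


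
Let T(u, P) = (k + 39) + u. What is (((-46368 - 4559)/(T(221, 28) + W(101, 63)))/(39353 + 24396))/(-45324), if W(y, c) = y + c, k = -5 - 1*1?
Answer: 50927/1207752344568 ≈ 4.2167e-8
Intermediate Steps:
k = -6 (k = -5 - 1 = -6)
T(u, P) = 33 + u (T(u, P) = (-6 + 39) + u = 33 + u)
W(y, c) = c + y
(((-46368 - 4559)/(T(221, 28) + W(101, 63)))/(39353 + 24396))/(-45324) = (((-46368 - 4559)/((33 + 221) + (63 + 101)))/(39353 + 24396))/(-45324) = (-50927/(254 + 164)/63749)*(-1/45324) = (-50927/418*(1/63749))*(-1/45324) = (-50927*1/418*(1/63749))*(-1/45324) = -50927/418*1/63749*(-1/45324) = -50927/26647082*(-1/45324) = 50927/1207752344568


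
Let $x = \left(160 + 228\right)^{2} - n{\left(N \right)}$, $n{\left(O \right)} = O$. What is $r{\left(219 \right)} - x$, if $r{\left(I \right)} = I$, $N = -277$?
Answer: $-150602$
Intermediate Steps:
$x = 150821$ ($x = \left(160 + 228\right)^{2} - -277 = 388^{2} + 277 = 150544 + 277 = 150821$)
$r{\left(219 \right)} - x = 219 - 150821 = -150602$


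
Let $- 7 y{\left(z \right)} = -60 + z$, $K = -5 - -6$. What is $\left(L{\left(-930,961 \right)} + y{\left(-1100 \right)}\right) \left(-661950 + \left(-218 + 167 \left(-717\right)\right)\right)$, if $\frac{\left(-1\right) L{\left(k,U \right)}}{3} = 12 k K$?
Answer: $-26307819520$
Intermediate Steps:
$K = 1$ ($K = -5 + 6 = 1$)
$y{\left(z \right)} = \frac{60}{7} - \frac{z}{7}$ ($y{\left(z \right)} = - \frac{-60 + z}{7} = \frac{60}{7} - \frac{z}{7}$)
$L{\left(k,U \right)} = - 36 k$ ($L{\left(k,U \right)} = - 3 \cdot 12 k 1 = - 3 \cdot 12 k = - 36 k$)
$\left(L{\left(-930,961 \right)} + y{\left(-1100 \right)}\right) \left(-661950 + \left(-218 + 167 \left(-717\right)\right)\right) = \left(\left(-36\right) \left(-930\right) + \left(\frac{60}{7} - - \frac{1100}{7}\right)\right) \left(-661950 + \left(-218 + 167 \left(-717\right)\right)\right) = \left(33480 + \left(\frac{60}{7} + \frac{1100}{7}\right)\right) \left(-661950 - 119957\right) = \left(33480 + \frac{1160}{7}\right) \left(-661950 - 119957\right) = \frac{235520}{7} \left(-781907\right) = -26307819520$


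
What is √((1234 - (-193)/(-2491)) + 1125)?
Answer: 2*√3659326329/2491 ≈ 48.569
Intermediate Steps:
√((1234 - (-193)/(-2491)) + 1125) = √((1234 - (-193)*(-1)/2491) + 1125) = √((1234 - 1*193/2491) + 1125) = √((1234 - 193/2491) + 1125) = √(3073701/2491 + 1125) = √(5876076/2491) = 2*√3659326329/2491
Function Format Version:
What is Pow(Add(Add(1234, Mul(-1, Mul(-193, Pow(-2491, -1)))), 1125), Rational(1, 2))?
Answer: Mul(Rational(2, 2491), Pow(3659326329, Rational(1, 2))) ≈ 48.569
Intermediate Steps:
Pow(Add(Add(1234, Mul(-1, Mul(-193, Pow(-2491, -1)))), 1125), Rational(1, 2)) = Pow(Add(Add(1234, Mul(-1, Mul(-193, Rational(-1, 2491)))), 1125), Rational(1, 2)) = Pow(Add(Add(1234, Mul(-1, Rational(193, 2491))), 1125), Rational(1, 2)) = Pow(Add(Add(1234, Rational(-193, 2491)), 1125), Rational(1, 2)) = Pow(Add(Rational(3073701, 2491), 1125), Rational(1, 2)) = Pow(Rational(5876076, 2491), Rational(1, 2)) = Mul(Rational(2, 2491), Pow(3659326329, Rational(1, 2)))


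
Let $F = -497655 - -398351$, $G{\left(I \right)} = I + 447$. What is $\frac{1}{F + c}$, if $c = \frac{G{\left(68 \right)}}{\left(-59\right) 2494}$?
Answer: $- \frac{147146}{14612186899} \approx -1.007 \cdot 10^{-5}$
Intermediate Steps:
$G{\left(I \right)} = 447 + I$
$c = - \frac{515}{147146}$ ($c = \frac{447 + 68}{\left(-59\right) 2494} = \frac{515}{-147146} = 515 \left(- \frac{1}{147146}\right) = - \frac{515}{147146} \approx -0.0034999$)
$F = -99304$ ($F = -497655 + 398351 = -99304$)
$\frac{1}{F + c} = \frac{1}{-99304 - \frac{515}{147146}} = \frac{1}{- \frac{14612186899}{147146}} = - \frac{147146}{14612186899}$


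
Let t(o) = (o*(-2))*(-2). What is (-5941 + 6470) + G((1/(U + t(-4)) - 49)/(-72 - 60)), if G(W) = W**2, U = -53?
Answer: 10973746045/20738916 ≈ 529.14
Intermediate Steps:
t(o) = 4*o (t(o) = -2*o*(-2) = 4*o)
(-5941 + 6470) + G((1/(U + t(-4)) - 49)/(-72 - 60)) = (-5941 + 6470) + ((1/(-53 + 4*(-4)) - 49)/(-72 - 60))**2 = 529 + ((1/(-53 - 16) - 49)/(-132))**2 = 529 + ((1/(-69) - 49)*(-1/132))**2 = 529 + ((-1/69 - 49)*(-1/132))**2 = 529 + (-3382/69*(-1/132))**2 = 529 + (1691/4554)**2 = 529 + 2859481/20738916 = 10973746045/20738916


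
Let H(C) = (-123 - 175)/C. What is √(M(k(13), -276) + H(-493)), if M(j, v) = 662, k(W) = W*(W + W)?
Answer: 6*√4473482/493 ≈ 25.741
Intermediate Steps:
k(W) = 2*W² (k(W) = W*(2*W) = 2*W²)
H(C) = -298/C
√(M(k(13), -276) + H(-493)) = √(662 - 298/(-493)) = √(662 - 298*(-1/493)) = √(662 + 298/493) = √(326664/493) = 6*√4473482/493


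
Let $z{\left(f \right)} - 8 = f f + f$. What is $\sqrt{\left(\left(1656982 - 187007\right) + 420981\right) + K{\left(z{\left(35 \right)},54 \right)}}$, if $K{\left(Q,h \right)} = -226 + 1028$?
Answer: $\sqrt{1891758} \approx 1375.4$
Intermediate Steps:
$z{\left(f \right)} = 8 + f + f^{2}$ ($z{\left(f \right)} = 8 + \left(f f + f\right) = 8 + \left(f^{2} + f\right) = 8 + \left(f + f^{2}\right) = 8 + f + f^{2}$)
$K{\left(Q,h \right)} = 802$
$\sqrt{\left(\left(1656982 - 187007\right) + 420981\right) + K{\left(z{\left(35 \right)},54 \right)}} = \sqrt{\left(\left(1656982 - 187007\right) + 420981\right) + 802} = \sqrt{\left(1469975 + 420981\right) + 802} = \sqrt{1890956 + 802} = \sqrt{1891758}$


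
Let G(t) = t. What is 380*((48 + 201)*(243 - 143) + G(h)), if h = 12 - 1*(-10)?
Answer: 9470360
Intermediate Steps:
h = 22 (h = 12 + 10 = 22)
380*((48 + 201)*(243 - 143) + G(h)) = 380*((48 + 201)*(243 - 143) + 22) = 380*(249*100 + 22) = 380*(24900 + 22) = 380*24922 = 9470360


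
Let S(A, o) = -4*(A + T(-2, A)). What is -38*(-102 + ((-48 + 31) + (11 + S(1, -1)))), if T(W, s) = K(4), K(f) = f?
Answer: 4864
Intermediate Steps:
T(W, s) = 4
S(A, o) = -16 - 4*A (S(A, o) = -4*(A + 4) = -4*(4 + A) = -16 - 4*A)
-38*(-102 + ((-48 + 31) + (11 + S(1, -1)))) = -38*(-102 + ((-48 + 31) + (11 + (-16 - 4*1)))) = -38*(-102 + (-17 + (11 + (-16 - 4)))) = -38*(-102 + (-17 + (11 - 20))) = -38*(-102 + (-17 - 9)) = -38*(-102 - 26) = -38*(-128) = 4864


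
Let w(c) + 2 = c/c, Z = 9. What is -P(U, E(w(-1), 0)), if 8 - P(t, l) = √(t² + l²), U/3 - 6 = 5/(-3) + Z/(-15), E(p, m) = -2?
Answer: -8 + 2*√809/5 ≈ 3.3772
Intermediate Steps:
w(c) = -1 (w(c) = -2 + c/c = -2 + 1 = -1)
U = 56/5 (U = 18 + 3*(5/(-3) + 9/(-15)) = 18 + 3*(5*(-⅓) + 9*(-1/15)) = 18 + 3*(-5/3 - ⅗) = 18 + 3*(-34/15) = 18 - 34/5 = 56/5 ≈ 11.200)
P(t, l) = 8 - √(l² + t²) (P(t, l) = 8 - √(t² + l²) = 8 - √(l² + t²))
-P(U, E(w(-1), 0)) = -(8 - √((-2)² + (56/5)²)) = -(8 - √(4 + 3136/25)) = -(8 - √(3236/25)) = -(8 - 2*√809/5) = -8 + 2*√809/5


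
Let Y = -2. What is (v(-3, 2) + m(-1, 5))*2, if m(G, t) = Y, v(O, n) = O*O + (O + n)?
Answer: 12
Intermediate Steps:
v(O, n) = O + n + O² (v(O, n) = O² + (O + n) = O + n + O²)
m(G, t) = -2
(v(-3, 2) + m(-1, 5))*2 = ((-3 + 2 + (-3)²) - 2)*2 = ((-3 + 2 + 9) - 2)*2 = (8 - 2)*2 = 6*2 = 12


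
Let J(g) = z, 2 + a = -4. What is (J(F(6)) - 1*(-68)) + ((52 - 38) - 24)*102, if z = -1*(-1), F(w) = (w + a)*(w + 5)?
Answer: -951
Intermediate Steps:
a = -6 (a = -2 - 4 = -6)
F(w) = (-6 + w)*(5 + w) (F(w) = (w - 6)*(w + 5) = (-6 + w)*(5 + w))
z = 1
J(g) = 1
(J(F(6)) - 1*(-68)) + ((52 - 38) - 24)*102 = (1 - 1*(-68)) + ((52 - 38) - 24)*102 = (1 + 68) + (14 - 24)*102 = 69 - 10*102 = 69 - 1020 = -951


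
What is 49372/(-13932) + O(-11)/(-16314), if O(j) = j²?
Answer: -67261715/18940554 ≈ -3.5512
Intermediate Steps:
49372/(-13932) + O(-11)/(-16314) = 49372/(-13932) + (-11)²/(-16314) = 49372*(-1/13932) + 121*(-1/16314) = -12343/3483 - 121/16314 = -67261715/18940554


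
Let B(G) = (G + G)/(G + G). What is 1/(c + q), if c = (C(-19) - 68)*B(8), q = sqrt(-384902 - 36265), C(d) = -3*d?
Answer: -11/421288 - I*sqrt(421167)/421288 ≈ -2.611e-5 - 0.0015405*I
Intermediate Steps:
B(G) = 1 (B(G) = (2*G)/((2*G)) = (2*G)*(1/(2*G)) = 1)
q = I*sqrt(421167) (q = sqrt(-421167) = I*sqrt(421167) ≈ 648.97*I)
c = -11 (c = (-3*(-19) - 68)*1 = (57 - 68)*1 = -11*1 = -11)
1/(c + q) = 1/(-11 + I*sqrt(421167))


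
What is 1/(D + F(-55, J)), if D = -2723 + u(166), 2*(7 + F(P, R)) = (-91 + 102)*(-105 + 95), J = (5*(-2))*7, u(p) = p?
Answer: -1/2619 ≈ -0.00038183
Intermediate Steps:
J = -70 (J = -10*7 = -70)
F(P, R) = -62 (F(P, R) = -7 + ((-91 + 102)*(-105 + 95))/2 = -7 + (11*(-10))/2 = -7 + (½)*(-110) = -7 - 55 = -62)
D = -2557 (D = -2723 + 166 = -2557)
1/(D + F(-55, J)) = 1/(-2557 - 62) = 1/(-2619) = -1/2619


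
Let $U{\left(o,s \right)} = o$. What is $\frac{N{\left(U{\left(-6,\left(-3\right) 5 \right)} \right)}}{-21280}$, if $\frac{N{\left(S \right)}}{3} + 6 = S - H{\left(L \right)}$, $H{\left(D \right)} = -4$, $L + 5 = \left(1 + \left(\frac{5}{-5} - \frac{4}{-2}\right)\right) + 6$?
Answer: $\frac{3}{2660} \approx 0.0011278$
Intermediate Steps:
$L = 3$ ($L = -5 + \left(\left(1 + \left(\frac{5}{-5} - \frac{4}{-2}\right)\right) + 6\right) = -5 + \left(\left(1 + \left(5 \left(- \frac{1}{5}\right) - -2\right)\right) + 6\right) = -5 + \left(\left(1 + \left(-1 + 2\right)\right) + 6\right) = -5 + \left(\left(1 + 1\right) + 6\right) = -5 + \left(2 + 6\right) = -5 + 8 = 3$)
$N{\left(S \right)} = -6 + 3 S$ ($N{\left(S \right)} = -18 + 3 \left(S - -4\right) = -18 + 3 \left(S + 4\right) = -18 + 3 \left(4 + S\right) = -18 + \left(12 + 3 S\right) = -6 + 3 S$)
$\frac{N{\left(U{\left(-6,\left(-3\right) 5 \right)} \right)}}{-21280} = \frac{-6 + 3 \left(-6\right)}{-21280} = \left(-6 - 18\right) \left(- \frac{1}{21280}\right) = \left(-24\right) \left(- \frac{1}{21280}\right) = \frac{3}{2660}$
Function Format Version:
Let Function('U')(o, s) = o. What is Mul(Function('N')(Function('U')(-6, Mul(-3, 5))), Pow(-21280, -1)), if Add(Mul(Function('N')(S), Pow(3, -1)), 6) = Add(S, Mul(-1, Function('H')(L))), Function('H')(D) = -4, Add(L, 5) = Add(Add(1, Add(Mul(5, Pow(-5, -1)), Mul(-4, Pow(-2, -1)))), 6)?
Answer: Rational(3, 2660) ≈ 0.0011278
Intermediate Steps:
L = 3 (L = Add(-5, Add(Add(1, Add(Mul(5, Pow(-5, -1)), Mul(-4, Pow(-2, -1)))), 6)) = Add(-5, Add(Add(1, Add(Mul(5, Rational(-1, 5)), Mul(-4, Rational(-1, 2)))), 6)) = Add(-5, Add(Add(1, Add(-1, 2)), 6)) = Add(-5, Add(Add(1, 1), 6)) = Add(-5, Add(2, 6)) = Add(-5, 8) = 3)
Function('N')(S) = Add(-6, Mul(3, S)) (Function('N')(S) = Add(-18, Mul(3, Add(S, Mul(-1, -4)))) = Add(-18, Mul(3, Add(S, 4))) = Add(-18, Mul(3, Add(4, S))) = Add(-18, Add(12, Mul(3, S))) = Add(-6, Mul(3, S)))
Mul(Function('N')(Function('U')(-6, Mul(-3, 5))), Pow(-21280, -1)) = Mul(Add(-6, Mul(3, -6)), Pow(-21280, -1)) = Mul(Add(-6, -18), Rational(-1, 21280)) = Mul(-24, Rational(-1, 21280)) = Rational(3, 2660)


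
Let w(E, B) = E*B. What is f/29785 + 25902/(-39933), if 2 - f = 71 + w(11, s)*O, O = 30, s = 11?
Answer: -102133693/132156045 ≈ -0.77283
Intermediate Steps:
w(E, B) = B*E
f = -3699 (f = 2 - (71 + (11*11)*30) = 2 - (71 + 121*30) = 2 - (71 + 3630) = 2 - 1*3701 = 2 - 3701 = -3699)
f/29785 + 25902/(-39933) = -3699/29785 + 25902/(-39933) = -3699*1/29785 + 25902*(-1/39933) = -3699/29785 - 2878/4437 = -102133693/132156045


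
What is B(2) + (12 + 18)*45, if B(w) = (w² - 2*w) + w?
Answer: 1352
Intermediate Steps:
B(w) = w² - w
B(2) + (12 + 18)*45 = 2*(-1 + 2) + (12 + 18)*45 = 2*1 + 30*45 = 2 + 1350 = 1352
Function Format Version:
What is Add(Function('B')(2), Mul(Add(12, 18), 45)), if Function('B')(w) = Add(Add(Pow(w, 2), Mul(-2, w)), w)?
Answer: 1352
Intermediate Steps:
Function('B')(w) = Add(Pow(w, 2), Mul(-1, w))
Add(Function('B')(2), Mul(Add(12, 18), 45)) = Add(Mul(2, Add(-1, 2)), Mul(Add(12, 18), 45)) = Add(Mul(2, 1), Mul(30, 45)) = Add(2, 1350) = 1352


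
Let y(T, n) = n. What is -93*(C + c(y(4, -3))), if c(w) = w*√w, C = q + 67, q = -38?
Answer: -2697 + 279*I*√3 ≈ -2697.0 + 483.24*I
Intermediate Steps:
C = 29 (C = -38 + 67 = 29)
c(w) = w^(3/2)
-93*(C + c(y(4, -3))) = -93*(29 + (-3)^(3/2)) = -93*(29 - 3*I*√3) = -2697 + 279*I*√3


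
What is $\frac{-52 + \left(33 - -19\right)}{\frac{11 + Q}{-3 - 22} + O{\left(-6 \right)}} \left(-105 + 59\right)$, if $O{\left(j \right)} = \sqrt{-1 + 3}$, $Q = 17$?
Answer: $0$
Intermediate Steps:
$O{\left(j \right)} = \sqrt{2}$
$\frac{-52 + \left(33 - -19\right)}{\frac{11 + Q}{-3 - 22} + O{\left(-6 \right)}} \left(-105 + 59\right) = \frac{-52 + \left(33 - -19\right)}{\frac{11 + 17}{-3 - 22} + \sqrt{2}} \left(-105 + 59\right) = \frac{-52 + \left(33 + 19\right)}{\frac{28}{-25} + \sqrt{2}} \left(-46\right) = \frac{-52 + 52}{28 \left(- \frac{1}{25}\right) + \sqrt{2}} \left(-46\right) = \frac{0}{- \frac{28}{25} + \sqrt{2}} \left(-46\right) = 0 \left(-46\right) = 0$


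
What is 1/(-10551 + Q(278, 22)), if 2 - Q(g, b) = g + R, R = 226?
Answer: -1/11053 ≈ -9.0473e-5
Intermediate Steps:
Q(g, b) = -224 - g (Q(g, b) = 2 - (g + 226) = 2 - (226 + g) = 2 + (-226 - g) = -224 - g)
1/(-10551 + Q(278, 22)) = 1/(-10551 + (-224 - 1*278)) = 1/(-10551 + (-224 - 278)) = 1/(-10551 - 502) = 1/(-11053) = -1/11053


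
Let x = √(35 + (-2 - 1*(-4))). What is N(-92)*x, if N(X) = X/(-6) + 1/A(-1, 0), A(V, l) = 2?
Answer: 95*√37/6 ≈ 96.310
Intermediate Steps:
x = √37 (x = √(35 + (-2 + 4)) = √(35 + 2) = √37 ≈ 6.0828)
N(X) = ½ - X/6 (N(X) = X/(-6) + 1/2 = X*(-⅙) + 1*(½) = -X/6 + ½ = ½ - X/6)
N(-92)*x = (½ - ⅙*(-92))*√37 = (½ + 46/3)*√37 = 95*√37/6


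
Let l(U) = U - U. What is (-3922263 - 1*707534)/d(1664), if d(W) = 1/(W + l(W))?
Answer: -7703982208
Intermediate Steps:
l(U) = 0
d(W) = 1/W (d(W) = 1/(W + 0) = 1/W)
(-3922263 - 1*707534)/d(1664) = (-3922263 - 1*707534)/(1/1664) = (-3922263 - 707534)/(1/1664) = -4629797*1664 = -7703982208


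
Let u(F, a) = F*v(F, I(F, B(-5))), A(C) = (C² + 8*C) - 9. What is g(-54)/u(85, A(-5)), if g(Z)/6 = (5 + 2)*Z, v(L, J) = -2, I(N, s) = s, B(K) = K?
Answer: 1134/85 ≈ 13.341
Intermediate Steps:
A(C) = -9 + C² + 8*C
g(Z) = 42*Z (g(Z) = 6*((5 + 2)*Z) = 6*(7*Z) = 42*Z)
u(F, a) = -2*F (u(F, a) = F*(-2) = -2*F)
g(-54)/u(85, A(-5)) = (42*(-54))/((-2*85)) = -2268/(-170) = -2268*(-1/170) = 1134/85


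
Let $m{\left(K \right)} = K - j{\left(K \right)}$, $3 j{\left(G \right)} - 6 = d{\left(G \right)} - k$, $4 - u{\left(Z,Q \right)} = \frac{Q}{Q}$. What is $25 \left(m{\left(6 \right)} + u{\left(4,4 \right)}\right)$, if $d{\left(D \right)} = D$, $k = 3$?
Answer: $150$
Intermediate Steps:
$u{\left(Z,Q \right)} = 3$ ($u{\left(Z,Q \right)} = 4 - \frac{Q}{Q} = 4 - 1 = 3$)
$j{\left(G \right)} = 1 + \frac{G}{3}$ ($j{\left(G \right)} = 2 + \frac{G - 3}{3} = 2 + \frac{-3 + G}{3} = 2 + \left(-1 + \frac{G}{3}\right) = 1 + \frac{G}{3}$)
$m{\left(K \right)} = -1 + \frac{2 K}{3}$ ($m{\left(K \right)} = K - \left(1 + \frac{K}{3}\right) = -1 + \frac{2 K}{3}$)
$25 \left(m{\left(6 \right)} + u{\left(4,4 \right)}\right) = 25 \left(\left(-1 + \frac{2}{3} \cdot 6\right) + 3\right) = 25 \left(\left(-1 + 4\right) + 3\right) = 25 \left(3 + 3\right) = 25 \cdot 6 = 150$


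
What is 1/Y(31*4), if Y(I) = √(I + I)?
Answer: √62/124 ≈ 0.063500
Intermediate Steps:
Y(I) = √2*√I (Y(I) = √(2*I) = √2*√I)
1/Y(31*4) = 1/(√2*√(31*4)) = 1/(√2*√124) = 1/(√2*(2*√31)) = 1/(2*√62) = √62/124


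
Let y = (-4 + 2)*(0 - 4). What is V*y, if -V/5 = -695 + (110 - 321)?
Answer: 36240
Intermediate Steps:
V = 4530 (V = -5*(-695 + (110 - 321)) = -5*(-695 - 211) = -5*(-906) = 4530)
y = 8 (y = -2*(-4) = 8)
V*y = 4530*8 = 36240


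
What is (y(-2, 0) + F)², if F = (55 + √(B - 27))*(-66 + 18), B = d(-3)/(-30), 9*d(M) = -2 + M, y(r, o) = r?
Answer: 20753996/3 + 42272*I*√8742/3 ≈ 6.918e+6 + 1.3175e+6*I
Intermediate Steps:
d(M) = -2/9 + M/9 (d(M) = (-2 + M)/9 = -2/9 + M/9)
B = 1/54 (B = (-2/9 + (⅑)*(-3))/(-30) = (-2/9 - ⅓)*(-1/30) = -5/9*(-1/30) = 1/54 ≈ 0.018519)
F = -2640 - 8*I*√8742/3 (F = (55 + √(1/54 - 27))*(-66 + 18) = (55 + √(-1457/54))*(-48) = (55 + I*√8742/18)*(-48) = -2640 - 8*I*√8742/3 ≈ -2640.0 - 249.33*I)
(y(-2, 0) + F)² = (-2 + (-2640 - 8*I*√8742/3))² = (-2642 - 8*I*√8742/3)²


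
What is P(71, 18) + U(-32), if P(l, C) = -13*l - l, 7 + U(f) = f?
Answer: -1033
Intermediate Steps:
U(f) = -7 + f
P(l, C) = -14*l
P(71, 18) + U(-32) = -14*71 + (-7 - 32) = -994 - 39 = -1033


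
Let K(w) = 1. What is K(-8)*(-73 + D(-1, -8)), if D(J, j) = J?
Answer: -74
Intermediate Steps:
K(-8)*(-73 + D(-1, -8)) = 1*(-73 - 1) = 1*(-74) = -74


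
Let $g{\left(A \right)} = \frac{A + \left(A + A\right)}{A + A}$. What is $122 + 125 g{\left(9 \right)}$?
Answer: $\frac{619}{2} \approx 309.5$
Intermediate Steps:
$g{\left(A \right)} = \frac{3}{2}$ ($g{\left(A \right)} = \frac{A + 2 A}{2 A} = 3 A \frac{1}{2 A} = \frac{3}{2}$)
$122 + 125 g{\left(9 \right)} = 122 + 125 \cdot \frac{3}{2} = 122 + \frac{375}{2} = \frac{619}{2}$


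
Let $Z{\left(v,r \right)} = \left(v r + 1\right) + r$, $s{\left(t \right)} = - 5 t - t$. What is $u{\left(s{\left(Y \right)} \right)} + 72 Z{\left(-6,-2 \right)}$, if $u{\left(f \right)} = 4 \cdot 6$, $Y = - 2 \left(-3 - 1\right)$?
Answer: $816$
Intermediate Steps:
$Y = 8$ ($Y = \left(-2\right) \left(-4\right) = 8$)
$s{\left(t \right)} = - 6 t$
$Z{\left(v,r \right)} = 1 + r + r v$ ($Z{\left(v,r \right)} = \left(r v + 1\right) + r = \left(1 + r v\right) + r = 1 + r + r v$)
$u{\left(f \right)} = 24$
$u{\left(s{\left(Y \right)} \right)} + 72 Z{\left(-6,-2 \right)} = 24 + 72 \left(1 - 2 - -12\right) = 24 + 72 \left(1 - 2 + 12\right) = 24 + 72 \cdot 11 = 24 + 792 = 816$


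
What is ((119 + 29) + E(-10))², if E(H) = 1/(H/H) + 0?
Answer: 22201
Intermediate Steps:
E(H) = 1 (E(H) = 1/1 + 0 = 1 + 0 = 1)
((119 + 29) + E(-10))² = ((119 + 29) + 1)² = (148 + 1)² = 149² = 22201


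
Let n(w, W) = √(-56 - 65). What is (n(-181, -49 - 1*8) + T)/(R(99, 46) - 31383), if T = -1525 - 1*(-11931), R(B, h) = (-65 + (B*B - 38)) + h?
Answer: -10406/21639 - 11*I/21639 ≈ -0.48089 - 0.00050834*I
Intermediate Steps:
n(w, W) = 11*I (n(w, W) = √(-121) = 11*I)
R(B, h) = -103 + h + B² (R(B, h) = (-65 + (B² - 38)) + h = (-65 + (-38 + B²)) + h = (-103 + B²) + h = -103 + h + B²)
T = 10406 (T = -1525 + 11931 = 10406)
(n(-181, -49 - 1*8) + T)/(R(99, 46) - 31383) = (11*I + 10406)/((-103 + 46 + 99²) - 31383) = (10406 + 11*I)/((-103 + 46 + 9801) - 31383) = (10406 + 11*I)/(9744 - 31383) = (10406 + 11*I)/(-21639) = (10406 + 11*I)*(-1/21639) = -10406/21639 - 11*I/21639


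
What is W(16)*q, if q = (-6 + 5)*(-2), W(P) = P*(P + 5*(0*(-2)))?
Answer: 512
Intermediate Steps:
W(P) = P² (W(P) = P*(P + 5*0) = P*(P + 0) = P*P = P²)
q = 2 (q = -1*(-2) = 2)
W(16)*q = 16²*2 = 256*2 = 512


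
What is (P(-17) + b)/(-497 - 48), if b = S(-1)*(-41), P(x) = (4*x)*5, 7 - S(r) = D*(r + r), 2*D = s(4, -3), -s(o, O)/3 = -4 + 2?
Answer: 873/545 ≈ 1.6018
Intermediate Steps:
s(o, O) = 6 (s(o, O) = -3*(-4 + 2) = -3*(-2) = 6)
D = 3 (D = (1/2)*6 = 3)
S(r) = 7 - 6*r (S(r) = 7 - 3*(r + r) = 7 - 3*2*r = 7 - 6*r)
P(x) = 20*x
b = -533 (b = (7 - 6*(-1))*(-41) = (7 + 6)*(-41) = 13*(-41) = -533)
(P(-17) + b)/(-497 - 48) = (20*(-17) - 533)/(-497 - 48) = (-340 - 533)/(-545) = -873*(-1/545) = 873/545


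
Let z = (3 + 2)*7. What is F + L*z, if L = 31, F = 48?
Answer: 1133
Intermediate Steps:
z = 35 (z = 5*7 = 35)
F + L*z = 48 + 31*35 = 48 + 1085 = 1133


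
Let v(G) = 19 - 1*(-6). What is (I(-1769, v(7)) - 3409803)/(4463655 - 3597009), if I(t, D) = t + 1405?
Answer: -3410167/866646 ≈ -3.9349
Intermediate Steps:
v(G) = 25 (v(G) = 19 + 6 = 25)
I(t, D) = 1405 + t
(I(-1769, v(7)) - 3409803)/(4463655 - 3597009) = ((1405 - 1769) - 3409803)/(4463655 - 3597009) = (-364 - 3409803)/866646 = -3410167*1/866646 = -3410167/866646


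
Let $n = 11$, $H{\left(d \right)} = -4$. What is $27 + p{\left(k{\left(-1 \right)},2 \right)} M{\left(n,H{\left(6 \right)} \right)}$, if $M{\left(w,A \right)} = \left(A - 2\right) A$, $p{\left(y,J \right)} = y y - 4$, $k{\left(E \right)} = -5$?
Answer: $531$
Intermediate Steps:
$p{\left(y,J \right)} = -4 + y^{2}$ ($p{\left(y,J \right)} = y^{2} - 4 = -4 + y^{2}$)
$M{\left(w,A \right)} = A \left(-2 + A\right)$ ($M{\left(w,A \right)} = \left(-2 + A\right) A = A \left(-2 + A\right)$)
$27 + p{\left(k{\left(-1 \right)},2 \right)} M{\left(n,H{\left(6 \right)} \right)} = 27 + \left(-4 + \left(-5\right)^{2}\right) \left(- 4 \left(-2 - 4\right)\right) = 27 + \left(-4 + 25\right) \left(\left(-4\right) \left(-6\right)\right) = 27 + 21 \cdot 24 = 27 + 504 = 531$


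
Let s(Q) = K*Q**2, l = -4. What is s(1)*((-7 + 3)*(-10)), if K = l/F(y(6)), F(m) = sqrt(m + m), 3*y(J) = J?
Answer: -80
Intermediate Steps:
y(J) = J/3
F(m) = sqrt(2)*sqrt(m) (F(m) = sqrt(2*m) = sqrt(2)*sqrt(m))
K = -2 (K = -4/(sqrt(2)*sqrt((1/3)*6)) = -4/(sqrt(2)*sqrt(2)) = -4/2 = -4*1/2 = -2)
s(Q) = -2*Q**2
s(1)*((-7 + 3)*(-10)) = (-2*1**2)*((-7 + 3)*(-10)) = (-2*1)*(-4*(-10)) = -2*40 = -80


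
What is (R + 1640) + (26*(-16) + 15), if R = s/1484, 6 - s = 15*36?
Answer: 919071/742 ≈ 1238.6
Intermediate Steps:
s = -534 (s = 6 - 15*36 = 6 - 1*540 = 6 - 540 = -534)
R = -267/742 (R = -534/1484 = -534*1/1484 = -267/742 ≈ -0.35984)
(R + 1640) + (26*(-16) + 15) = (-267/742 + 1640) + (26*(-16) + 15) = 1216613/742 + (-416 + 15) = 1216613/742 - 401 = 919071/742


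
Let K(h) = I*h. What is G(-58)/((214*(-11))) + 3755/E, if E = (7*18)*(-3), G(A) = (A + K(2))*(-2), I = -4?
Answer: -404053/40446 ≈ -9.9899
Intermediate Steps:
K(h) = -4*h
G(A) = 16 - 2*A (G(A) = (A - 4*2)*(-2) = (A - 8)*(-2) = (-8 + A)*(-2) = 16 - 2*A)
E = -378 (E = 126*(-3) = -378)
G(-58)/((214*(-11))) + 3755/E = (16 - 2*(-58))/((214*(-11))) + 3755/(-378) = (16 + 116)/(-2354) + 3755*(-1/378) = 132*(-1/2354) - 3755/378 = -6/107 - 3755/378 = -404053/40446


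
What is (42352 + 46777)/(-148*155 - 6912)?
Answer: -89129/29852 ≈ -2.9857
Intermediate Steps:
(42352 + 46777)/(-148*155 - 6912) = 89129/(-22940 - 6912) = 89129/(-29852) = 89129*(-1/29852) = -89129/29852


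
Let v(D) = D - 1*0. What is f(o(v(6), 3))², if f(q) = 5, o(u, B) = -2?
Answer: 25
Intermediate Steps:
v(D) = D (v(D) = D + 0 = D)
f(o(v(6), 3))² = 5² = 25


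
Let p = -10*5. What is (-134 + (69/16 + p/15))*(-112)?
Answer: 44695/3 ≈ 14898.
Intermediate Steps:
p = -50
(-134 + (69/16 + p/15))*(-112) = (-134 + (69/16 - 50/15))*(-112) = (-134 + (69*(1/16) - 50*1/15))*(-112) = (-134 + (69/16 - 10/3))*(-112) = (-134 + 47/48)*(-112) = -6385/48*(-112) = 44695/3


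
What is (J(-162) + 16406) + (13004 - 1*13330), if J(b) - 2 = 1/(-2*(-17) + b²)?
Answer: 422602797/26278 ≈ 16082.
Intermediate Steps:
J(b) = 2 + 1/(34 + b²) (J(b) = 2 + 1/(-2*(-17) + b²) = 2 + 1/(34 + b²))
(J(-162) + 16406) + (13004 - 1*13330) = ((69 + 2*(-162)²)/(34 + (-162)²) + 16406) + (13004 - 1*13330) = ((69 + 2*26244)/(34 + 26244) + 16406) + (13004 - 13330) = ((69 + 52488)/26278 + 16406) - 326 = ((1/26278)*52557 + 16406) - 326 = (52557/26278 + 16406) - 326 = 431169425/26278 - 326 = 422602797/26278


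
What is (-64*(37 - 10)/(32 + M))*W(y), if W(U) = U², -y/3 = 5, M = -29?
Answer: -129600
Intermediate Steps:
y = -15 (y = -3*5 = -15)
(-64*(37 - 10)/(32 + M))*W(y) = -64*(37 - 10)/(32 - 29)*(-15)² = -1728/3*225 = -64*9*225 = -576*225 = -129600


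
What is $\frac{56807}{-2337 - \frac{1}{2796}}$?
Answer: $- \frac{158832372}{6534253} \approx -24.308$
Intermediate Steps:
$\frac{56807}{-2337 - \frac{1}{2796}} = \frac{56807}{- \frac{6534253}{2796}} = 56807 \left(- \frac{2796}{6534253}\right) = - \frac{158832372}{6534253}$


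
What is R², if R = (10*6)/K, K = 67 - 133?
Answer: 100/121 ≈ 0.82645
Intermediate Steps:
K = -66
R = -10/11 (R = (10*6)/(-66) = 60*(-1/66) = -10/11 ≈ -0.90909)
R² = (-10/11)² = 100/121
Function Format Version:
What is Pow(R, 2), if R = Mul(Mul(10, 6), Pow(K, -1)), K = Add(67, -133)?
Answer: Rational(100, 121) ≈ 0.82645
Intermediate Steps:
K = -66
R = Rational(-10, 11) (R = Mul(Mul(10, 6), Pow(-66, -1)) = Mul(60, Rational(-1, 66)) = Rational(-10, 11) ≈ -0.90909)
Pow(R, 2) = Pow(Rational(-10, 11), 2) = Rational(100, 121)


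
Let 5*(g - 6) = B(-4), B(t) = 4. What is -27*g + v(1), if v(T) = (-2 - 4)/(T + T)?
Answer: -933/5 ≈ -186.60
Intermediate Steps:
g = 34/5 (g = 6 + (⅕)*4 = 6 + ⅘ = 34/5 ≈ 6.8000)
v(T) = -3/T (v(T) = -6*1/(2*T) = -3/T)
-27*g + v(1) = -27*34/5 - 3/1 = -918/5 - 3*1 = -918/5 - 3 = -933/5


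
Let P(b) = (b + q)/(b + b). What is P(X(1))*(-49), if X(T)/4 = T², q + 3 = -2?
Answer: 49/8 ≈ 6.1250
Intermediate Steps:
q = -5 (q = -3 - 2 = -5)
X(T) = 4*T²
P(b) = (-5 + b)/(2*b) (P(b) = (b - 5)/(b + b) = (-5 + b)/((2*b)) = (-5 + b)*(1/(2*b)) = (-5 + b)/(2*b))
P(X(1))*(-49) = ((-5 + 4*1²)/(2*((4*1²))))*(-49) = ((-5 + 4*1)/(2*((4*1))))*(-49) = ((½)*(-5 + 4)/4)*(-49) = ((½)*(¼)*(-1))*(-49) = -⅛*(-49) = 49/8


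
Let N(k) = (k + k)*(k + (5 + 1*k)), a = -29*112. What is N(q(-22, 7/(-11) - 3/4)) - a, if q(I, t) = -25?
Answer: 5498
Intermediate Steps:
a = -3248
N(k) = 2*k*(5 + 2*k) (N(k) = (2*k)*(k + (5 + k)) = (2*k)*(5 + 2*k) = 2*k*(5 + 2*k))
N(q(-22, 7/(-11) - 3/4)) - a = 2*(-25)*(5 + 2*(-25)) - 1*(-3248) = 2*(-25)*(5 - 50) + 3248 = 2*(-25)*(-45) + 3248 = 2250 + 3248 = 5498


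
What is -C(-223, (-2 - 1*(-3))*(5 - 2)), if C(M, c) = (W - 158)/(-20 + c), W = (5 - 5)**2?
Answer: -158/17 ≈ -9.2941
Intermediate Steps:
W = 0 (W = 0**2 = 0)
C(M, c) = -158/(-20 + c) (C(M, c) = (0 - 158)/(-20 + c) = -158/(-20 + c))
-C(-223, (-2 - 1*(-3))*(5 - 2)) = -(-158)/(-20 + (-2 - 1*(-3))*(5 - 2)) = -(-158)/(-20 + (-2 + 3)*3) = -(-158)/(-20 + 1*3) = -(-158)/(-20 + 3) = -(-158)/(-17) = -(-158)*(-1)/17 = -1*158/17 = -158/17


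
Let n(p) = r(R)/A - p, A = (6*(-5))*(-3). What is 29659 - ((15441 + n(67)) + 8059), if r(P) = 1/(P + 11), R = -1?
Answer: 5603399/900 ≈ 6226.0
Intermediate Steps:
A = 90 (A = -30*(-3) = 90)
r(P) = 1/(11 + P)
n(p) = 1/900 - p (n(p) = 1/((11 - 1)*90) - p = (1/90)/10 - p = (⅒)*(1/90) - p = 1/900 - p)
29659 - ((15441 + n(67)) + 8059) = 29659 - ((15441 + (1/900 - 1*67)) + 8059) = 29659 - ((15441 + (1/900 - 67)) + 8059) = 29659 - ((15441 - 60299/900) + 8059) = 29659 - (13836601/900 + 8059) = 29659 - 1*21089701/900 = 29659 - 21089701/900 = 5603399/900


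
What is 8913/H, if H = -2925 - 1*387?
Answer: -2971/1104 ≈ -2.6911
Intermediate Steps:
H = -3312 (H = -2925 - 387 = -3312)
8913/H = 8913/(-3312) = 8913*(-1/3312) = -2971/1104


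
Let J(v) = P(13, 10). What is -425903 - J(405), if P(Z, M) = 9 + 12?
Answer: -425924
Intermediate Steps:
P(Z, M) = 21
J(v) = 21
-425903 - J(405) = -425903 - 1*21 = -425903 - 21 = -425924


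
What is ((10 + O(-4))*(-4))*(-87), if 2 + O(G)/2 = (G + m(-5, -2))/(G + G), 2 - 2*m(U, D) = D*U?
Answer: 2784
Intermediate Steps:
m(U, D) = 1 - D*U/2
O(G) = -4 + (-4 + G)/G (O(G) = -4 + 2*((G + (1 - 1/2*(-2)*(-5)))/(G + G)) = -4 + 2*((G + (1 - 5))/((2*G))) = -4 + 2*((G - 4)*(1/(2*G))) = -4 + 2*((-4 + G)*(1/(2*G))) = -4 + 2*((-4 + G)/(2*G)) = -4 + (-4 + G)/G)
((10 + O(-4))*(-4))*(-87) = ((10 + (-3 - 4/(-4)))*(-4))*(-87) = ((10 + (-3 - 4*(-1/4)))*(-4))*(-87) = ((10 + (-3 + 1))*(-4))*(-87) = ((10 - 2)*(-4))*(-87) = (8*(-4))*(-87) = -32*(-87) = 2784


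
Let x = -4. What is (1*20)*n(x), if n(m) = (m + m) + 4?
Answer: -80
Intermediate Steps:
n(m) = 4 + 2*m (n(m) = 2*m + 4 = 4 + 2*m)
(1*20)*n(x) = (1*20)*(4 + 2*(-4)) = 20*(4 - 8) = 20*(-4) = -80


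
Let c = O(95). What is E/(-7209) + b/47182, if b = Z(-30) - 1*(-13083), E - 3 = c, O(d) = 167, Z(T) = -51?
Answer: 42963374/170067519 ≈ 0.25263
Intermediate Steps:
c = 167
E = 170 (E = 3 + 167 = 170)
b = 13032 (b = -51 - 1*(-13083) = -51 + 13083 = 13032)
E/(-7209) + b/47182 = 170/(-7209) + 13032/47182 = 170*(-1/7209) + 13032*(1/47182) = -170/7209 + 6516/23591 = 42963374/170067519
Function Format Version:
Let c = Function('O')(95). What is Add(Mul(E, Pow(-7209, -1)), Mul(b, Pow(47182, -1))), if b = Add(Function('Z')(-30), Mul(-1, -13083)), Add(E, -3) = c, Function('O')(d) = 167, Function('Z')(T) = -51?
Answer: Rational(42963374, 170067519) ≈ 0.25263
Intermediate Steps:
c = 167
E = 170 (E = Add(3, 167) = 170)
b = 13032 (b = Add(-51, Mul(-1, -13083)) = Add(-51, 13083) = 13032)
Add(Mul(E, Pow(-7209, -1)), Mul(b, Pow(47182, -1))) = Add(Mul(170, Pow(-7209, -1)), Mul(13032, Pow(47182, -1))) = Add(Mul(170, Rational(-1, 7209)), Mul(13032, Rational(1, 47182))) = Add(Rational(-170, 7209), Rational(6516, 23591)) = Rational(42963374, 170067519)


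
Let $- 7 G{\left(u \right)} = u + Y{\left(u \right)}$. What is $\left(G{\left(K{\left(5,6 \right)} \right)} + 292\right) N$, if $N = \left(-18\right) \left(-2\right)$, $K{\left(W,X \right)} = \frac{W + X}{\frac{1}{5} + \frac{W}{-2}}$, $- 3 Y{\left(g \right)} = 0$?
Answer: $\frac{1696392}{161} \approx 10537.0$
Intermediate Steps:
$Y{\left(g \right)} = 0$ ($Y{\left(g \right)} = \left(- \frac{1}{3}\right) 0 = 0$)
$K{\left(W,X \right)} = \frac{W + X}{\frac{1}{5} - \frac{W}{2}}$ ($K{\left(W,X \right)} = \frac{W + X}{\frac{1}{5} + W \left(- \frac{1}{2}\right)} = \frac{W + X}{\frac{1}{5} - \frac{W}{2}}$)
$G{\left(u \right)} = - \frac{u}{7}$ ($G{\left(u \right)} = - \frac{u + 0}{7} = - \frac{u}{7}$)
$N = 36$
$\left(G{\left(K{\left(5,6 \right)} \right)} + 292\right) N = \left(- \frac{10 \frac{1}{-2 + 5 \cdot 5} \left(\left(-1\right) 5 - 6\right)}{7} + 292\right) 36 = \left(- \frac{10 \frac{1}{-2 + 25} \left(-5 - 6\right)}{7} + 292\right) 36 = \left(- \frac{10 \cdot \frac{1}{23} \left(-11\right)}{7} + 292\right) 36 = \left(\left(- \frac{1}{7}\right) \left(- \frac{110}{23}\right) + 292\right) 36 = \left(\frac{110}{161} + 292\right) 36 = \frac{47122}{161} \cdot 36 = \frac{1696392}{161}$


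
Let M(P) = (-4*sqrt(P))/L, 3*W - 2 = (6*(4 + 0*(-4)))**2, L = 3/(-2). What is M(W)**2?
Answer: 36992/27 ≈ 1370.1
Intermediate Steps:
L = -3/2 (L = 3*(-1/2) = -3/2 ≈ -1.5000)
W = 578/3 (W = 2/3 + (6*(4 + 0*(-4)))**2/3 = 2/3 + (6*(4 + 0))**2/3 = 2/3 + (6*4)**2/3 = 2/3 + (1/3)*24**2 = 2/3 + (1/3)*576 = 2/3 + 192 = 578/3 ≈ 192.67)
M(P) = 8*sqrt(P)/3 (M(P) = (-4*sqrt(P))/(-3/2) = -4*sqrt(P)*(-2/3) = 8*sqrt(P)/3)
M(W)**2 = (8*sqrt(578/3)/3)**2 = (8*(17*sqrt(6)/3)/3)**2 = (136*sqrt(6)/9)**2 = 36992/27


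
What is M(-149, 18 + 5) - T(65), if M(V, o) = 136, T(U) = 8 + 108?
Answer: 20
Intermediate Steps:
T(U) = 116
M(-149, 18 + 5) - T(65) = 136 - 1*116 = 136 - 116 = 20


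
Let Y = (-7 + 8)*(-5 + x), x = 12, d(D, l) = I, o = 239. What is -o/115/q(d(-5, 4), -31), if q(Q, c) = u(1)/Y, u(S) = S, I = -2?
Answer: -1673/115 ≈ -14.548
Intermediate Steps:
d(D, l) = -2
Y = 7 (Y = (-7 + 8)*(-5 + 12) = 1*7 = 7)
q(Q, c) = 1/7
-o/115/q(d(-5, 4), -31) = -239/115/1/7 = -239*(1/115)*7 = -239*7/115 = -1*1673/115 = -1673/115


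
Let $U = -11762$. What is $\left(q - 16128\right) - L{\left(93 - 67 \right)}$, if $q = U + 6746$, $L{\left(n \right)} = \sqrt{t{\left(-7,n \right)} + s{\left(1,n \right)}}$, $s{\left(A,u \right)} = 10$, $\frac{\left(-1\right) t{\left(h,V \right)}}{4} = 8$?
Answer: $-21144 - i \sqrt{22} \approx -21144.0 - 4.6904 i$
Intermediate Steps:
$t{\left(h,V \right)} = -32$ ($t{\left(h,V \right)} = \left(-4\right) 8 = -32$)
$L{\left(n \right)} = i \sqrt{22}$ ($L{\left(n \right)} = \sqrt{-32 + 10} = \sqrt{-22} = i \sqrt{22}$)
$q = -5016$ ($q = -11762 + 6746 = -5016$)
$\left(q - 16128\right) - L{\left(93 - 67 \right)} = \left(-5016 - 16128\right) - i \sqrt{22} = -21144 - i \sqrt{22}$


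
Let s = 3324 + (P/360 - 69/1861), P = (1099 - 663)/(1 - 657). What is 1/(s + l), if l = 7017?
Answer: 109873440/1136196966431 ≈ 9.6703e-5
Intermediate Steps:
P = -109/164 (P = 436/(-656) = 436*(-1/656) = -109/164 ≈ -0.66463)
s = 365215037951/109873440 (s = 3324 + (-109/164/360 - 69/1861) = 3324 + (-109/164*1/360 - 69*1/1861) = 3324 + (-109/59040 - 69/1861) = 3324 - 4276609/109873440 = 365215037951/109873440 ≈ 3324.0)
1/(s + l) = 1/(365215037951/109873440 + 7017) = 1/(1136196966431/109873440) = 109873440/1136196966431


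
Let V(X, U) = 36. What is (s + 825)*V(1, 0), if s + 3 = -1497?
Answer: -24300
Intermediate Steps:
s = -1500 (s = -3 - 1497 = -1500)
(s + 825)*V(1, 0) = (-1500 + 825)*36 = -675*36 = -24300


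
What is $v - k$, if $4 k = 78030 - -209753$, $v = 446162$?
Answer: $\frac{1496865}{4} \approx 3.7422 \cdot 10^{5}$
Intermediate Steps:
$k = \frac{287783}{4}$ ($k = \frac{78030 - -209753}{4} = \frac{78030 + 209753}{4} = \frac{1}{4} \cdot 287783 = \frac{287783}{4} \approx 71946.0$)
$v - k = 446162 - \frac{287783}{4} = \frac{1496865}{4}$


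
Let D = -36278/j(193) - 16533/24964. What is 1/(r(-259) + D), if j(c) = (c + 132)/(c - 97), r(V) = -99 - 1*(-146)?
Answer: -8113300/86565871357 ≈ -9.3724e-5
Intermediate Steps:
r(V) = 47 (r(V) = -99 + 146 = 47)
j(c) = (132 + c)/(-97 + c)
D = -86947196457/8113300 (D = -36278*(-97 + 193)/(132 + 193) - 16533/24964 = -36278/(325/96) - 16533*1/24964 = -36278/((1/96)*325) - 16533/24964 = -36278/325/96 - 16533/24964 = -36278*96/325 - 16533/24964 = -3482688/325 - 16533/24964 = -86947196457/8113300 ≈ -10717.)
1/(r(-259) + D) = 1/(47 - 86947196457/8113300) = 1/(-86565871357/8113300) = -8113300/86565871357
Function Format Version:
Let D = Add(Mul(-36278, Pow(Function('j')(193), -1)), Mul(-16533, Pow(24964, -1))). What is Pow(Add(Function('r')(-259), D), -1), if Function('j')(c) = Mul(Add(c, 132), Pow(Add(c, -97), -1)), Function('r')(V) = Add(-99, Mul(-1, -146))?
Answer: Rational(-8113300, 86565871357) ≈ -9.3724e-5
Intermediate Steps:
Function('r')(V) = 47 (Function('r')(V) = Add(-99, 146) = 47)
Function('j')(c) = Mul(Pow(Add(-97, c), -1), Add(132, c)) (Function('j')(c) = Mul(Add(132, c), Pow(Add(-97, c), -1)) = Mul(Pow(Add(-97, c), -1), Add(132, c)))
D = Rational(-86947196457, 8113300) (D = Add(Mul(-36278, Pow(Mul(Pow(Add(-97, 193), -1), Add(132, 193)), -1)), Mul(-16533, Pow(24964, -1))) = Add(Mul(-36278, Pow(Mul(Pow(96, -1), 325), -1)), Mul(-16533, Rational(1, 24964))) = Add(Mul(-36278, Pow(Mul(Rational(1, 96), 325), -1)), Rational(-16533, 24964)) = Add(Mul(-36278, Pow(Rational(325, 96), -1)), Rational(-16533, 24964)) = Add(Mul(-36278, Rational(96, 325)), Rational(-16533, 24964)) = Add(Rational(-3482688, 325), Rational(-16533, 24964)) = Rational(-86947196457, 8113300) ≈ -10717.)
Pow(Add(Function('r')(-259), D), -1) = Pow(Add(47, Rational(-86947196457, 8113300)), -1) = Pow(Rational(-86565871357, 8113300), -1) = Rational(-8113300, 86565871357)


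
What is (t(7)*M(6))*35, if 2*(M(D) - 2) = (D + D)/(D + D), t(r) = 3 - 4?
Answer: -175/2 ≈ -87.500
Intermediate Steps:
t(r) = -1
M(D) = 5/2 (M(D) = 2 + ((D + D)/(D + D))/2 = 2 + ((2*D)/((2*D)))/2 = 2 + ((2*D)*(1/(2*D)))/2 = 2 + (1/2)*1 = 2 + 1/2 = 5/2)
(t(7)*M(6))*35 = -1*5/2*35 = -5/2*35 = -175/2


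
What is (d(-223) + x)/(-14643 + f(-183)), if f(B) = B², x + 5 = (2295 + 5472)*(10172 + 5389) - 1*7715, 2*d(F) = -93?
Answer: 241709041/37692 ≈ 6412.7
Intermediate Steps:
d(F) = -93/2 (d(F) = (½)*(-93) = -93/2)
x = 120854567 (x = -5 + ((2295 + 5472)*(10172 + 5389) - 1*7715) = -5 + (7767*15561 - 7715) = -5 + (120862287 - 7715) = -5 + 120854572 = 120854567)
(d(-223) + x)/(-14643 + f(-183)) = (-93/2 + 120854567)/(-14643 + (-183)²) = 241709041/(2*(-14643 + 33489)) = (241709041/2)/18846 = (241709041/2)*(1/18846) = 241709041/37692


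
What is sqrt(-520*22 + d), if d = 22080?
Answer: 4*sqrt(665) ≈ 103.15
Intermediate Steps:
sqrt(-520*22 + d) = sqrt(-520*22 + 22080) = sqrt(-11440 + 22080) = sqrt(10640) = 4*sqrt(665)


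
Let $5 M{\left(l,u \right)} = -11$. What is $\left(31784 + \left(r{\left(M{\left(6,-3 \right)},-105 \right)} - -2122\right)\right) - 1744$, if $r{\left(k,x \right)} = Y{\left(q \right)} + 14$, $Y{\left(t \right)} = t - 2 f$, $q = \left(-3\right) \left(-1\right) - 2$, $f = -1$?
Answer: $32179$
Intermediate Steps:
$M{\left(l,u \right)} = - \frac{11}{5}$ ($M{\left(l,u \right)} = \frac{1}{5} \left(-11\right) = - \frac{11}{5}$)
$q = 1$ ($q = 3 - 2 = 1$)
$Y{\left(t \right)} = 2 + t$ ($Y{\left(t \right)} = t - -2 = t + 2 = 2 + t$)
$r{\left(k,x \right)} = 17$ ($r{\left(k,x \right)} = \left(2 + 1\right) + 14 = 3 + 14 = 17$)
$\left(31784 + \left(r{\left(M{\left(6,-3 \right)},-105 \right)} - -2122\right)\right) - 1744 = \left(31784 + \left(17 - -2122\right)\right) - 1744 = \left(31784 + \left(17 + 2122\right)\right) - 1744 = \left(31784 + 2139\right) - 1744 = 33923 - 1744 = 32179$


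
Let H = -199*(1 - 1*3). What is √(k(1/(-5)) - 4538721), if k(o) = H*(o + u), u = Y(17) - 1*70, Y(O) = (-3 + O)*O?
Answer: I*√111798415/5 ≈ 2114.7*I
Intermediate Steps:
Y(O) = O*(-3 + O)
u = 168 (u = 17*(-3 + 17) - 1*70 = 17*14 - 70 = 238 - 70 = 168)
H = 398 (H = -199*(1 - 3) = -199*(-2) = 398)
k(o) = 66864 + 398*o (k(o) = 398*(o + 168) = 398*(168 + o) = 66864 + 398*o)
√(k(1/(-5)) - 4538721) = √((66864 + 398/(-5)) - 4538721) = √((66864 + 398*(-⅕)) - 4538721) = √((66864 - 398/5) - 4538721) = √(333922/5 - 4538721) = √(-22359683/5) = I*√111798415/5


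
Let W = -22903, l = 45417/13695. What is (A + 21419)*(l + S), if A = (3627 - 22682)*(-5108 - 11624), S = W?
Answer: -33331606749205024/4565 ≈ -7.3016e+12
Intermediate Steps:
l = 15139/4565 (l = 45417*(1/13695) = 15139/4565 ≈ 3.3163)
S = -22903
A = 318828260 (A = -19055*(-16732) = 318828260)
(A + 21419)*(l + S) = (318828260 + 21419)*(15139/4565 - 22903) = 318849679*(-104537056/4565) = -33331606749205024/4565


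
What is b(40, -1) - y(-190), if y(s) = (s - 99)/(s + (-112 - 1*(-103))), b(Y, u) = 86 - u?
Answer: 17024/199 ≈ 85.548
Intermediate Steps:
y(s) = (-99 + s)/(-9 + s) (y(s) = (-99 + s)/(s + (-112 + 103)) = (-99 + s)/(s - 9) = (-99 + s)/(-9 + s))
b(40, -1) - y(-190) = (86 - 1*(-1)) - (-99 - 190)/(-9 - 190) = (86 + 1) - (-289)/(-199) = 87 - (-1)*(-289)/199 = 87 - 1*289/199 = 87 - 289/199 = 17024/199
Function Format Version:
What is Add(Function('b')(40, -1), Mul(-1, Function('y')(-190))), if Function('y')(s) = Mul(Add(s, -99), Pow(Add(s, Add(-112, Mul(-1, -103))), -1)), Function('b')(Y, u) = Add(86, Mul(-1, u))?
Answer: Rational(17024, 199) ≈ 85.548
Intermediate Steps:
Function('y')(s) = Mul(Pow(Add(-9, s), -1), Add(-99, s)) (Function('y')(s) = Mul(Add(-99, s), Pow(Add(s, Add(-112, 103)), -1)) = Mul(Add(-99, s), Pow(Add(s, -9), -1)) = Mul(Add(-99, s), Pow(Add(-9, s), -1)) = Mul(Pow(Add(-9, s), -1), Add(-99, s)))
Add(Function('b')(40, -1), Mul(-1, Function('y')(-190))) = Add(Add(86, Mul(-1, -1)), Mul(-1, Mul(Pow(Add(-9, -190), -1), Add(-99, -190)))) = Add(Add(86, 1), Mul(-1, Mul(Pow(-199, -1), -289))) = Add(87, Mul(-1, Mul(Rational(-1, 199), -289))) = Add(87, Mul(-1, Rational(289, 199))) = Add(87, Rational(-289, 199)) = Rational(17024, 199)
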